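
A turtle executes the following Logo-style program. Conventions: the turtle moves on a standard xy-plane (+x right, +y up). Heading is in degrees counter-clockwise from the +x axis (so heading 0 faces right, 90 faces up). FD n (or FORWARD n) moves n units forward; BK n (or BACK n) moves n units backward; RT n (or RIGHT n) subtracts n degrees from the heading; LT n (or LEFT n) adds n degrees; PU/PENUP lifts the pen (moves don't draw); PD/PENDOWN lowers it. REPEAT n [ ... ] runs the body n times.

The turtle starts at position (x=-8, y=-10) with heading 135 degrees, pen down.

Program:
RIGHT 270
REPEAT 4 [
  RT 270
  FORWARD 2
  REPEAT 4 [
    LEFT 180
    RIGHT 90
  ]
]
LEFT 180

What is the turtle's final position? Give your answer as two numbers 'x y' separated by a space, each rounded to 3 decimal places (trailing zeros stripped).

Answer: -8 -10

Derivation:
Executing turtle program step by step:
Start: pos=(-8,-10), heading=135, pen down
RT 270: heading 135 -> 225
REPEAT 4 [
  -- iteration 1/4 --
  RT 270: heading 225 -> 315
  FD 2: (-8,-10) -> (-6.586,-11.414) [heading=315, draw]
  REPEAT 4 [
    -- iteration 1/4 --
    LT 180: heading 315 -> 135
    RT 90: heading 135 -> 45
    -- iteration 2/4 --
    LT 180: heading 45 -> 225
    RT 90: heading 225 -> 135
    -- iteration 3/4 --
    LT 180: heading 135 -> 315
    RT 90: heading 315 -> 225
    -- iteration 4/4 --
    LT 180: heading 225 -> 45
    RT 90: heading 45 -> 315
  ]
  -- iteration 2/4 --
  RT 270: heading 315 -> 45
  FD 2: (-6.586,-11.414) -> (-5.172,-10) [heading=45, draw]
  REPEAT 4 [
    -- iteration 1/4 --
    LT 180: heading 45 -> 225
    RT 90: heading 225 -> 135
    -- iteration 2/4 --
    LT 180: heading 135 -> 315
    RT 90: heading 315 -> 225
    -- iteration 3/4 --
    LT 180: heading 225 -> 45
    RT 90: heading 45 -> 315
    -- iteration 4/4 --
    LT 180: heading 315 -> 135
    RT 90: heading 135 -> 45
  ]
  -- iteration 3/4 --
  RT 270: heading 45 -> 135
  FD 2: (-5.172,-10) -> (-6.586,-8.586) [heading=135, draw]
  REPEAT 4 [
    -- iteration 1/4 --
    LT 180: heading 135 -> 315
    RT 90: heading 315 -> 225
    -- iteration 2/4 --
    LT 180: heading 225 -> 45
    RT 90: heading 45 -> 315
    -- iteration 3/4 --
    LT 180: heading 315 -> 135
    RT 90: heading 135 -> 45
    -- iteration 4/4 --
    LT 180: heading 45 -> 225
    RT 90: heading 225 -> 135
  ]
  -- iteration 4/4 --
  RT 270: heading 135 -> 225
  FD 2: (-6.586,-8.586) -> (-8,-10) [heading=225, draw]
  REPEAT 4 [
    -- iteration 1/4 --
    LT 180: heading 225 -> 45
    RT 90: heading 45 -> 315
    -- iteration 2/4 --
    LT 180: heading 315 -> 135
    RT 90: heading 135 -> 45
    -- iteration 3/4 --
    LT 180: heading 45 -> 225
    RT 90: heading 225 -> 135
    -- iteration 4/4 --
    LT 180: heading 135 -> 315
    RT 90: heading 315 -> 225
  ]
]
LT 180: heading 225 -> 45
Final: pos=(-8,-10), heading=45, 4 segment(s) drawn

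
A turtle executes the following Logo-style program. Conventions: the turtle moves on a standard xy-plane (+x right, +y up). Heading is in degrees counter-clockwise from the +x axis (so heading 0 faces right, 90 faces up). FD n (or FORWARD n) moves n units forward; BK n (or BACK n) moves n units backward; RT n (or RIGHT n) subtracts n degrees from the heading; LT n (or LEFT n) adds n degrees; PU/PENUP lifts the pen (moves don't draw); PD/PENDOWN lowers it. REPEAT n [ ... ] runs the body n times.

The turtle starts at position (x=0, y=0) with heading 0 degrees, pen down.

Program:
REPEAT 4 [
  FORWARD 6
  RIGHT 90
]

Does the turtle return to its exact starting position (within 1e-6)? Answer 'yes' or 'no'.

Executing turtle program step by step:
Start: pos=(0,0), heading=0, pen down
REPEAT 4 [
  -- iteration 1/4 --
  FD 6: (0,0) -> (6,0) [heading=0, draw]
  RT 90: heading 0 -> 270
  -- iteration 2/4 --
  FD 6: (6,0) -> (6,-6) [heading=270, draw]
  RT 90: heading 270 -> 180
  -- iteration 3/4 --
  FD 6: (6,-6) -> (0,-6) [heading=180, draw]
  RT 90: heading 180 -> 90
  -- iteration 4/4 --
  FD 6: (0,-6) -> (0,0) [heading=90, draw]
  RT 90: heading 90 -> 0
]
Final: pos=(0,0), heading=0, 4 segment(s) drawn

Start position: (0, 0)
Final position: (0, 0)
Distance = 0; < 1e-6 -> CLOSED

Answer: yes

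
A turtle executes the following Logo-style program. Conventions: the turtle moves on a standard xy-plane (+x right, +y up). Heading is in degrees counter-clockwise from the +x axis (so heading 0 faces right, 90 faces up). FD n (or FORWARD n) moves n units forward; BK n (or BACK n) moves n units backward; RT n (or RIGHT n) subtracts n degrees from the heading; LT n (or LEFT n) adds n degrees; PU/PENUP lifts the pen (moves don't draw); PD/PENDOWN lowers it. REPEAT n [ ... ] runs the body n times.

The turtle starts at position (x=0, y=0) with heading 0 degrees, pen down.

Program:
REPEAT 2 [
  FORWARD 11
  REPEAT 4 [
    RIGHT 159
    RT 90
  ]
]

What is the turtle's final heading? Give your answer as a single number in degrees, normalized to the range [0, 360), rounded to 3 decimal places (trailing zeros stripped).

Answer: 168

Derivation:
Executing turtle program step by step:
Start: pos=(0,0), heading=0, pen down
REPEAT 2 [
  -- iteration 1/2 --
  FD 11: (0,0) -> (11,0) [heading=0, draw]
  REPEAT 4 [
    -- iteration 1/4 --
    RT 159: heading 0 -> 201
    RT 90: heading 201 -> 111
    -- iteration 2/4 --
    RT 159: heading 111 -> 312
    RT 90: heading 312 -> 222
    -- iteration 3/4 --
    RT 159: heading 222 -> 63
    RT 90: heading 63 -> 333
    -- iteration 4/4 --
    RT 159: heading 333 -> 174
    RT 90: heading 174 -> 84
  ]
  -- iteration 2/2 --
  FD 11: (11,0) -> (12.15,10.94) [heading=84, draw]
  REPEAT 4 [
    -- iteration 1/4 --
    RT 159: heading 84 -> 285
    RT 90: heading 285 -> 195
    -- iteration 2/4 --
    RT 159: heading 195 -> 36
    RT 90: heading 36 -> 306
    -- iteration 3/4 --
    RT 159: heading 306 -> 147
    RT 90: heading 147 -> 57
    -- iteration 4/4 --
    RT 159: heading 57 -> 258
    RT 90: heading 258 -> 168
  ]
]
Final: pos=(12.15,10.94), heading=168, 2 segment(s) drawn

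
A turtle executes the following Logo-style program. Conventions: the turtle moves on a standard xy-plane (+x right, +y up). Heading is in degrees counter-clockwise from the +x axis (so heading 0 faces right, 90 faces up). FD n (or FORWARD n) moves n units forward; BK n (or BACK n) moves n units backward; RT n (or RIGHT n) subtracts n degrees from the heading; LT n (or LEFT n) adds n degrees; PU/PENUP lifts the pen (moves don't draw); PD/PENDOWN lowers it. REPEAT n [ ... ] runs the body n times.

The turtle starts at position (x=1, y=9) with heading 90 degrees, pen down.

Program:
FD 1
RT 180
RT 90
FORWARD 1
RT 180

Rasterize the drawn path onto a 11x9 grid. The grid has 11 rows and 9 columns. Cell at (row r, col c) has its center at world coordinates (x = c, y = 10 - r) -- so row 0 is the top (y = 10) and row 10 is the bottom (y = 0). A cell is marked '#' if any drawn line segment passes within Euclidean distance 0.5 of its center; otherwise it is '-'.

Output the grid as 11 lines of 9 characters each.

Answer: ##-------
-#-------
---------
---------
---------
---------
---------
---------
---------
---------
---------

Derivation:
Segment 0: (1,9) -> (1,10)
Segment 1: (1,10) -> (0,10)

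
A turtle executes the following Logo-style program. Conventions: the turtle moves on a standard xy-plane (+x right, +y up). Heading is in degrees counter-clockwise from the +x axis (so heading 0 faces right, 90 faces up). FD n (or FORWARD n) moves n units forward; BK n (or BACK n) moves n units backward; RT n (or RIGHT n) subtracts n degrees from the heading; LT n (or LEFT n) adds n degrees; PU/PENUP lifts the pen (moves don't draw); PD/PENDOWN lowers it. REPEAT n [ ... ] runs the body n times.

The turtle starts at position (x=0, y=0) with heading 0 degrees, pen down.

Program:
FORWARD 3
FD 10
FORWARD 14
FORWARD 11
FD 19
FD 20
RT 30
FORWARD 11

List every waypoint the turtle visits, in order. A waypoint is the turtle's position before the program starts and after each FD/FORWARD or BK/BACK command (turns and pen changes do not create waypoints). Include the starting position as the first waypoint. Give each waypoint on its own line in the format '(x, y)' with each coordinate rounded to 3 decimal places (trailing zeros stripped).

Executing turtle program step by step:
Start: pos=(0,0), heading=0, pen down
FD 3: (0,0) -> (3,0) [heading=0, draw]
FD 10: (3,0) -> (13,0) [heading=0, draw]
FD 14: (13,0) -> (27,0) [heading=0, draw]
FD 11: (27,0) -> (38,0) [heading=0, draw]
FD 19: (38,0) -> (57,0) [heading=0, draw]
FD 20: (57,0) -> (77,0) [heading=0, draw]
RT 30: heading 0 -> 330
FD 11: (77,0) -> (86.526,-5.5) [heading=330, draw]
Final: pos=(86.526,-5.5), heading=330, 7 segment(s) drawn
Waypoints (8 total):
(0, 0)
(3, 0)
(13, 0)
(27, 0)
(38, 0)
(57, 0)
(77, 0)
(86.526, -5.5)

Answer: (0, 0)
(3, 0)
(13, 0)
(27, 0)
(38, 0)
(57, 0)
(77, 0)
(86.526, -5.5)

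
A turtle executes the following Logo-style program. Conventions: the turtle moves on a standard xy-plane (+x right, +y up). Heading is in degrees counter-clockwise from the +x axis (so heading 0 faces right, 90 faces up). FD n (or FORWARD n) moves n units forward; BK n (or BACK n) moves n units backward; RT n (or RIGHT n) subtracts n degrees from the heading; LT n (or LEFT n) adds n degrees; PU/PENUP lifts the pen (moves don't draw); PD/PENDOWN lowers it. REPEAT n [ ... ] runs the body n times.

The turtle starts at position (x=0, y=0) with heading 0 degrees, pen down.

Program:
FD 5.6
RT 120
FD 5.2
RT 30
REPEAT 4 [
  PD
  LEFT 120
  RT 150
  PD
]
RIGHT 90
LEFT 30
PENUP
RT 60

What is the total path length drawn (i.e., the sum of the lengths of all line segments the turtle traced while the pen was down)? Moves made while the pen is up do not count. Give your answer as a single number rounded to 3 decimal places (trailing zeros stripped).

Executing turtle program step by step:
Start: pos=(0,0), heading=0, pen down
FD 5.6: (0,0) -> (5.6,0) [heading=0, draw]
RT 120: heading 0 -> 240
FD 5.2: (5.6,0) -> (3,-4.503) [heading=240, draw]
RT 30: heading 240 -> 210
REPEAT 4 [
  -- iteration 1/4 --
  PD: pen down
  LT 120: heading 210 -> 330
  RT 150: heading 330 -> 180
  PD: pen down
  -- iteration 2/4 --
  PD: pen down
  LT 120: heading 180 -> 300
  RT 150: heading 300 -> 150
  PD: pen down
  -- iteration 3/4 --
  PD: pen down
  LT 120: heading 150 -> 270
  RT 150: heading 270 -> 120
  PD: pen down
  -- iteration 4/4 --
  PD: pen down
  LT 120: heading 120 -> 240
  RT 150: heading 240 -> 90
  PD: pen down
]
RT 90: heading 90 -> 0
LT 30: heading 0 -> 30
PU: pen up
RT 60: heading 30 -> 330
Final: pos=(3,-4.503), heading=330, 2 segment(s) drawn

Segment lengths:
  seg 1: (0,0) -> (5.6,0), length = 5.6
  seg 2: (5.6,0) -> (3,-4.503), length = 5.2
Total = 10.8

Answer: 10.8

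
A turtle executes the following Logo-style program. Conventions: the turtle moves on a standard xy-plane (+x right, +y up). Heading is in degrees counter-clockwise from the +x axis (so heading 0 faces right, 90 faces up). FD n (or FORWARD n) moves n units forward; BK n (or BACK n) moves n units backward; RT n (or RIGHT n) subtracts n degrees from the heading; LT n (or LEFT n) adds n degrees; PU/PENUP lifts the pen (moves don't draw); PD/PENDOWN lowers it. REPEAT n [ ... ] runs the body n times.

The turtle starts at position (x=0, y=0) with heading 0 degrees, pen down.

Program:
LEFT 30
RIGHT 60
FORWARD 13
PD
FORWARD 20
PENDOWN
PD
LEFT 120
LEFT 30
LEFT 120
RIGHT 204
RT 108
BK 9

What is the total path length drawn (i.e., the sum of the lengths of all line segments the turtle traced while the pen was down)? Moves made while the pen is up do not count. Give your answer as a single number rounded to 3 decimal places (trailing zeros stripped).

Answer: 42

Derivation:
Executing turtle program step by step:
Start: pos=(0,0), heading=0, pen down
LT 30: heading 0 -> 30
RT 60: heading 30 -> 330
FD 13: (0,0) -> (11.258,-6.5) [heading=330, draw]
PD: pen down
FD 20: (11.258,-6.5) -> (28.579,-16.5) [heading=330, draw]
PD: pen down
PD: pen down
LT 120: heading 330 -> 90
LT 30: heading 90 -> 120
LT 120: heading 120 -> 240
RT 204: heading 240 -> 36
RT 108: heading 36 -> 288
BK 9: (28.579,-16.5) -> (25.798,-7.94) [heading=288, draw]
Final: pos=(25.798,-7.94), heading=288, 3 segment(s) drawn

Segment lengths:
  seg 1: (0,0) -> (11.258,-6.5), length = 13
  seg 2: (11.258,-6.5) -> (28.579,-16.5), length = 20
  seg 3: (28.579,-16.5) -> (25.798,-7.94), length = 9
Total = 42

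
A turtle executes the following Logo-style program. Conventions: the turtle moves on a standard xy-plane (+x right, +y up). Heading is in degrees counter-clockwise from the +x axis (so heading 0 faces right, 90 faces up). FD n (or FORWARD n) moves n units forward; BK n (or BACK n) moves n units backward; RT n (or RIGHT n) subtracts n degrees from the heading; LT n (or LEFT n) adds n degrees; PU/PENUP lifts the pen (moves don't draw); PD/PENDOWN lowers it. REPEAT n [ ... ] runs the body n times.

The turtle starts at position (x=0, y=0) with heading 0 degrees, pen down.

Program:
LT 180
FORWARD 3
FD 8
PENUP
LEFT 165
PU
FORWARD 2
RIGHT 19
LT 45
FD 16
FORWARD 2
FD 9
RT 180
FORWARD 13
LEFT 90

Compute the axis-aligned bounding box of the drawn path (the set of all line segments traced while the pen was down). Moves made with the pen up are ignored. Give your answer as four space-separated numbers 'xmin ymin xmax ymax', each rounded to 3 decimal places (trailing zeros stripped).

Answer: -11 0 0 0

Derivation:
Executing turtle program step by step:
Start: pos=(0,0), heading=0, pen down
LT 180: heading 0 -> 180
FD 3: (0,0) -> (-3,0) [heading=180, draw]
FD 8: (-3,0) -> (-11,0) [heading=180, draw]
PU: pen up
LT 165: heading 180 -> 345
PU: pen up
FD 2: (-11,0) -> (-9.068,-0.518) [heading=345, move]
RT 19: heading 345 -> 326
LT 45: heading 326 -> 11
FD 16: (-9.068,-0.518) -> (6.638,2.535) [heading=11, move]
FD 2: (6.638,2.535) -> (8.601,2.917) [heading=11, move]
FD 9: (8.601,2.917) -> (17.436,4.634) [heading=11, move]
RT 180: heading 11 -> 191
FD 13: (17.436,4.634) -> (4.675,2.154) [heading=191, move]
LT 90: heading 191 -> 281
Final: pos=(4.675,2.154), heading=281, 2 segment(s) drawn

Segment endpoints: x in {-11, -3, 0}, y in {0, 0, 0}
xmin=-11, ymin=0, xmax=0, ymax=0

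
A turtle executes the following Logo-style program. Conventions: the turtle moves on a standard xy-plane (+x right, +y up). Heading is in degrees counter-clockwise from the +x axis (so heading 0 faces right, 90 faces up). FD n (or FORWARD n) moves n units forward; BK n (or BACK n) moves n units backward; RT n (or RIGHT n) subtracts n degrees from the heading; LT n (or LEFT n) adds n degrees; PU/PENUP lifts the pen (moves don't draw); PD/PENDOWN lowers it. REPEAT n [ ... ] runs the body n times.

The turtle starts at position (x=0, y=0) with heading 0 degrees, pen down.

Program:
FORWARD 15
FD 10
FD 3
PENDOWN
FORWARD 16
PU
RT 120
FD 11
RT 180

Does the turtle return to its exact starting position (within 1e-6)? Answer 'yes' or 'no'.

Answer: no

Derivation:
Executing turtle program step by step:
Start: pos=(0,0), heading=0, pen down
FD 15: (0,0) -> (15,0) [heading=0, draw]
FD 10: (15,0) -> (25,0) [heading=0, draw]
FD 3: (25,0) -> (28,0) [heading=0, draw]
PD: pen down
FD 16: (28,0) -> (44,0) [heading=0, draw]
PU: pen up
RT 120: heading 0 -> 240
FD 11: (44,0) -> (38.5,-9.526) [heading=240, move]
RT 180: heading 240 -> 60
Final: pos=(38.5,-9.526), heading=60, 4 segment(s) drawn

Start position: (0, 0)
Final position: (38.5, -9.526)
Distance = 39.661; >= 1e-6 -> NOT closed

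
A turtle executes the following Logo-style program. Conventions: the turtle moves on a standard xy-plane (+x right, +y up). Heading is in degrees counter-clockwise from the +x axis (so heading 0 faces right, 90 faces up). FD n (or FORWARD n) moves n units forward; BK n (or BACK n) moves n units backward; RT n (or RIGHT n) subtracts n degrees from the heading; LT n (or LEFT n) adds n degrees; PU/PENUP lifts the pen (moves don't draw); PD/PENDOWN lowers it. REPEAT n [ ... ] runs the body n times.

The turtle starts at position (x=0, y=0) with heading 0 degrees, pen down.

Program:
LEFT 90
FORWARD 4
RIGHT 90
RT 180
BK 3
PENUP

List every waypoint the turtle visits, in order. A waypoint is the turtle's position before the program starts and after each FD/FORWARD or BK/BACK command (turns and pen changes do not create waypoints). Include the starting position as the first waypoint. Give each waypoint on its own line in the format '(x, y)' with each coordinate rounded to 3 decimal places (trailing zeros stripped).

Answer: (0, 0)
(0, 4)
(3, 4)

Derivation:
Executing turtle program step by step:
Start: pos=(0,0), heading=0, pen down
LT 90: heading 0 -> 90
FD 4: (0,0) -> (0,4) [heading=90, draw]
RT 90: heading 90 -> 0
RT 180: heading 0 -> 180
BK 3: (0,4) -> (3,4) [heading=180, draw]
PU: pen up
Final: pos=(3,4), heading=180, 2 segment(s) drawn
Waypoints (3 total):
(0, 0)
(0, 4)
(3, 4)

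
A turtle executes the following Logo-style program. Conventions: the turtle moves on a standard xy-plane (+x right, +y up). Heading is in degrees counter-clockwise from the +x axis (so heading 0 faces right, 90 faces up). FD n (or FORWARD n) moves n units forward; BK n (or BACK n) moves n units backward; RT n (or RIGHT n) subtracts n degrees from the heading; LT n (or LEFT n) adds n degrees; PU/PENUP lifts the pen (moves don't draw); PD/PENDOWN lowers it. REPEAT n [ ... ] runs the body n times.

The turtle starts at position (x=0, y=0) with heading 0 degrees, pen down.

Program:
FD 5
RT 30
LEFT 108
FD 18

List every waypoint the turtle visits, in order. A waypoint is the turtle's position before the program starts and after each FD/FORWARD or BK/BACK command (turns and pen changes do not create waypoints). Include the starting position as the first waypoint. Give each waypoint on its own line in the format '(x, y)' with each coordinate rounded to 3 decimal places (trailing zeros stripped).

Executing turtle program step by step:
Start: pos=(0,0), heading=0, pen down
FD 5: (0,0) -> (5,0) [heading=0, draw]
RT 30: heading 0 -> 330
LT 108: heading 330 -> 78
FD 18: (5,0) -> (8.742,17.607) [heading=78, draw]
Final: pos=(8.742,17.607), heading=78, 2 segment(s) drawn
Waypoints (3 total):
(0, 0)
(5, 0)
(8.742, 17.607)

Answer: (0, 0)
(5, 0)
(8.742, 17.607)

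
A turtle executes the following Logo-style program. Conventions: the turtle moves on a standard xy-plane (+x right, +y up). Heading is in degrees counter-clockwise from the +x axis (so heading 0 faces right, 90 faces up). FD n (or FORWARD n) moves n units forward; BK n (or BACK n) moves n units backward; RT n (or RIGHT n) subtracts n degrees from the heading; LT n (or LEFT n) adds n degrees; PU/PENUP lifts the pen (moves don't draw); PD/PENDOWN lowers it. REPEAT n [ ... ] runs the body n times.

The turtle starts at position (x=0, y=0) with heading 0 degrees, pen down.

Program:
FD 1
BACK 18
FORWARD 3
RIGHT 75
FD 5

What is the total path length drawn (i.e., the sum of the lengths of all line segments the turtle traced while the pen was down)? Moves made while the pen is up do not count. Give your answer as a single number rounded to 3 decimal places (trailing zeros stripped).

Executing turtle program step by step:
Start: pos=(0,0), heading=0, pen down
FD 1: (0,0) -> (1,0) [heading=0, draw]
BK 18: (1,0) -> (-17,0) [heading=0, draw]
FD 3: (-17,0) -> (-14,0) [heading=0, draw]
RT 75: heading 0 -> 285
FD 5: (-14,0) -> (-12.706,-4.83) [heading=285, draw]
Final: pos=(-12.706,-4.83), heading=285, 4 segment(s) drawn

Segment lengths:
  seg 1: (0,0) -> (1,0), length = 1
  seg 2: (1,0) -> (-17,0), length = 18
  seg 3: (-17,0) -> (-14,0), length = 3
  seg 4: (-14,0) -> (-12.706,-4.83), length = 5
Total = 27

Answer: 27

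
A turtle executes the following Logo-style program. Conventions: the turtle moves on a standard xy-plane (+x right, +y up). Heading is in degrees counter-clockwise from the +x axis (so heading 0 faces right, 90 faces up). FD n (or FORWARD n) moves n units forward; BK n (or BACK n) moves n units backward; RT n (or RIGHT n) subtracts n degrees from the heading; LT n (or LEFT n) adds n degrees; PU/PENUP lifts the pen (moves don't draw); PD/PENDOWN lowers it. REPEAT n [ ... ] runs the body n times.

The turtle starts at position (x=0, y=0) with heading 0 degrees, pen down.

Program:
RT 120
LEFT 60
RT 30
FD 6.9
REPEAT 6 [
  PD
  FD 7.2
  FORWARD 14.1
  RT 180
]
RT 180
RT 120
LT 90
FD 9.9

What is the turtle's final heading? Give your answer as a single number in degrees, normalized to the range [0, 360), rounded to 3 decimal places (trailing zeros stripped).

Executing turtle program step by step:
Start: pos=(0,0), heading=0, pen down
RT 120: heading 0 -> 240
LT 60: heading 240 -> 300
RT 30: heading 300 -> 270
FD 6.9: (0,0) -> (0,-6.9) [heading=270, draw]
REPEAT 6 [
  -- iteration 1/6 --
  PD: pen down
  FD 7.2: (0,-6.9) -> (0,-14.1) [heading=270, draw]
  FD 14.1: (0,-14.1) -> (0,-28.2) [heading=270, draw]
  RT 180: heading 270 -> 90
  -- iteration 2/6 --
  PD: pen down
  FD 7.2: (0,-28.2) -> (0,-21) [heading=90, draw]
  FD 14.1: (0,-21) -> (0,-6.9) [heading=90, draw]
  RT 180: heading 90 -> 270
  -- iteration 3/6 --
  PD: pen down
  FD 7.2: (0,-6.9) -> (0,-14.1) [heading=270, draw]
  FD 14.1: (0,-14.1) -> (0,-28.2) [heading=270, draw]
  RT 180: heading 270 -> 90
  -- iteration 4/6 --
  PD: pen down
  FD 7.2: (0,-28.2) -> (0,-21) [heading=90, draw]
  FD 14.1: (0,-21) -> (0,-6.9) [heading=90, draw]
  RT 180: heading 90 -> 270
  -- iteration 5/6 --
  PD: pen down
  FD 7.2: (0,-6.9) -> (0,-14.1) [heading=270, draw]
  FD 14.1: (0,-14.1) -> (0,-28.2) [heading=270, draw]
  RT 180: heading 270 -> 90
  -- iteration 6/6 --
  PD: pen down
  FD 7.2: (0,-28.2) -> (0,-21) [heading=90, draw]
  FD 14.1: (0,-21) -> (0,-6.9) [heading=90, draw]
  RT 180: heading 90 -> 270
]
RT 180: heading 270 -> 90
RT 120: heading 90 -> 330
LT 90: heading 330 -> 60
FD 9.9: (0,-6.9) -> (4.95,1.674) [heading=60, draw]
Final: pos=(4.95,1.674), heading=60, 14 segment(s) drawn

Answer: 60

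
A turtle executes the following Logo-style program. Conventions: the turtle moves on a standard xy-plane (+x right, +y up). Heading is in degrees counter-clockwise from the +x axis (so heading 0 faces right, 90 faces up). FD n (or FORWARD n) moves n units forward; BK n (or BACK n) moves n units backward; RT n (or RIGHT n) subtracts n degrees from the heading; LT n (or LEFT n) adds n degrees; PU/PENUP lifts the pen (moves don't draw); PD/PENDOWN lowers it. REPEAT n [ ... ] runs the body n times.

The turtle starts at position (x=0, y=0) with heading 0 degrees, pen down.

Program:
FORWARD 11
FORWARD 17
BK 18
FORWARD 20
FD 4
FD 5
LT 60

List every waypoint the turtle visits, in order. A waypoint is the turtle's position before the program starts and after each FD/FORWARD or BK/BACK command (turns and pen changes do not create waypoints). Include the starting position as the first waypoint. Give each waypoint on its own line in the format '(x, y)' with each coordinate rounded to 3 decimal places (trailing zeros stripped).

Executing turtle program step by step:
Start: pos=(0,0), heading=0, pen down
FD 11: (0,0) -> (11,0) [heading=0, draw]
FD 17: (11,0) -> (28,0) [heading=0, draw]
BK 18: (28,0) -> (10,0) [heading=0, draw]
FD 20: (10,0) -> (30,0) [heading=0, draw]
FD 4: (30,0) -> (34,0) [heading=0, draw]
FD 5: (34,0) -> (39,0) [heading=0, draw]
LT 60: heading 0 -> 60
Final: pos=(39,0), heading=60, 6 segment(s) drawn
Waypoints (7 total):
(0, 0)
(11, 0)
(28, 0)
(10, 0)
(30, 0)
(34, 0)
(39, 0)

Answer: (0, 0)
(11, 0)
(28, 0)
(10, 0)
(30, 0)
(34, 0)
(39, 0)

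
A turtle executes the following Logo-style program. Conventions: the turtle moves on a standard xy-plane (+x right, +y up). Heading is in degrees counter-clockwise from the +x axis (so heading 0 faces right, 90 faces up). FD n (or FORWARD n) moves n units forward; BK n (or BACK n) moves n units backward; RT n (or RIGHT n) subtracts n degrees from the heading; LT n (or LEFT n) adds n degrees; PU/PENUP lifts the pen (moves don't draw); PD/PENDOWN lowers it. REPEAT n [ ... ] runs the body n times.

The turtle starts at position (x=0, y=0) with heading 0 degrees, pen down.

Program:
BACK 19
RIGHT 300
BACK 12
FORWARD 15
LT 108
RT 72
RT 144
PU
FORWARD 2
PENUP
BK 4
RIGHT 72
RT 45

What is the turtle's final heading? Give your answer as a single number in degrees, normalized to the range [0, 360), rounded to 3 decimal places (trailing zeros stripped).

Answer: 195

Derivation:
Executing turtle program step by step:
Start: pos=(0,0), heading=0, pen down
BK 19: (0,0) -> (-19,0) [heading=0, draw]
RT 300: heading 0 -> 60
BK 12: (-19,0) -> (-25,-10.392) [heading=60, draw]
FD 15: (-25,-10.392) -> (-17.5,2.598) [heading=60, draw]
LT 108: heading 60 -> 168
RT 72: heading 168 -> 96
RT 144: heading 96 -> 312
PU: pen up
FD 2: (-17.5,2.598) -> (-16.162,1.112) [heading=312, move]
PU: pen up
BK 4: (-16.162,1.112) -> (-18.838,4.084) [heading=312, move]
RT 72: heading 312 -> 240
RT 45: heading 240 -> 195
Final: pos=(-18.838,4.084), heading=195, 3 segment(s) drawn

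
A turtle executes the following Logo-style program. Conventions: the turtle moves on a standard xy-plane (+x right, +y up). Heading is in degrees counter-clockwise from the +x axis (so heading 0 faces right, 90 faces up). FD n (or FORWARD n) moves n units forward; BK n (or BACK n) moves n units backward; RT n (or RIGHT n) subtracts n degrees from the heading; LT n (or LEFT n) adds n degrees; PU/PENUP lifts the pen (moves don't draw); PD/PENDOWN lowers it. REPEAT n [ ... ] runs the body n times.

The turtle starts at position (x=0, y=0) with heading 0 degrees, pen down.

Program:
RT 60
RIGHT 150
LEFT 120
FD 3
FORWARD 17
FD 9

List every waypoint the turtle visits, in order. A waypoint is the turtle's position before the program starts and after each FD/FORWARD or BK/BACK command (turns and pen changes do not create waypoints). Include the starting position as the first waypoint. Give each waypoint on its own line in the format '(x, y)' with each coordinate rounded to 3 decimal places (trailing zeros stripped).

Answer: (0, 0)
(0, -3)
(0, -20)
(0, -29)

Derivation:
Executing turtle program step by step:
Start: pos=(0,0), heading=0, pen down
RT 60: heading 0 -> 300
RT 150: heading 300 -> 150
LT 120: heading 150 -> 270
FD 3: (0,0) -> (0,-3) [heading=270, draw]
FD 17: (0,-3) -> (0,-20) [heading=270, draw]
FD 9: (0,-20) -> (0,-29) [heading=270, draw]
Final: pos=(0,-29), heading=270, 3 segment(s) drawn
Waypoints (4 total):
(0, 0)
(0, -3)
(0, -20)
(0, -29)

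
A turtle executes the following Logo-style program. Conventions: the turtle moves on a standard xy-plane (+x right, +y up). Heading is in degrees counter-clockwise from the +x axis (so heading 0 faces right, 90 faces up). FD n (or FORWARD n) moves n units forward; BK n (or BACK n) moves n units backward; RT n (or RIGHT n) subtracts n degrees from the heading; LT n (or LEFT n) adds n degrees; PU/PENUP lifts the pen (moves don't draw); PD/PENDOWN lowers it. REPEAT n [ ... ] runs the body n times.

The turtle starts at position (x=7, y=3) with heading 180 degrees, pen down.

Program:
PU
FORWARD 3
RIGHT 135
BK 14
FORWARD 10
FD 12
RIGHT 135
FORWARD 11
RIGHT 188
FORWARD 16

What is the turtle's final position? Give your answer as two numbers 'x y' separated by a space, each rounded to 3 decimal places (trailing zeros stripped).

Answer: 11.884 13.501

Derivation:
Executing turtle program step by step:
Start: pos=(7,3), heading=180, pen down
PU: pen up
FD 3: (7,3) -> (4,3) [heading=180, move]
RT 135: heading 180 -> 45
BK 14: (4,3) -> (-5.899,-6.899) [heading=45, move]
FD 10: (-5.899,-6.899) -> (1.172,0.172) [heading=45, move]
FD 12: (1.172,0.172) -> (9.657,8.657) [heading=45, move]
RT 135: heading 45 -> 270
FD 11: (9.657,8.657) -> (9.657,-2.343) [heading=270, move]
RT 188: heading 270 -> 82
FD 16: (9.657,-2.343) -> (11.884,13.501) [heading=82, move]
Final: pos=(11.884,13.501), heading=82, 0 segment(s) drawn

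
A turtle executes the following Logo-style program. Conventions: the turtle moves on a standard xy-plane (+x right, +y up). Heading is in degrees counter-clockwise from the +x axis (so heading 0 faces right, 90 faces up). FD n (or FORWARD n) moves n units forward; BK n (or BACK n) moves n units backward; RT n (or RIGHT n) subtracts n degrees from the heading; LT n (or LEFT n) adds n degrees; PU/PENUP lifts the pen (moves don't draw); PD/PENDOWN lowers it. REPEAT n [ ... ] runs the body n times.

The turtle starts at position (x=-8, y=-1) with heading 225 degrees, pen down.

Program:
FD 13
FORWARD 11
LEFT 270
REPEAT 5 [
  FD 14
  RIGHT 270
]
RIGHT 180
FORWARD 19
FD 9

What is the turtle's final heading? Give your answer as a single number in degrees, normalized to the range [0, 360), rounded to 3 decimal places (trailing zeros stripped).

Executing turtle program step by step:
Start: pos=(-8,-1), heading=225, pen down
FD 13: (-8,-1) -> (-17.192,-10.192) [heading=225, draw]
FD 11: (-17.192,-10.192) -> (-24.971,-17.971) [heading=225, draw]
LT 270: heading 225 -> 135
REPEAT 5 [
  -- iteration 1/5 --
  FD 14: (-24.971,-17.971) -> (-34.87,-8.071) [heading=135, draw]
  RT 270: heading 135 -> 225
  -- iteration 2/5 --
  FD 14: (-34.87,-8.071) -> (-44.77,-17.971) [heading=225, draw]
  RT 270: heading 225 -> 315
  -- iteration 3/5 --
  FD 14: (-44.77,-17.971) -> (-34.87,-27.87) [heading=315, draw]
  RT 270: heading 315 -> 45
  -- iteration 4/5 --
  FD 14: (-34.87,-27.87) -> (-24.971,-17.971) [heading=45, draw]
  RT 270: heading 45 -> 135
  -- iteration 5/5 --
  FD 14: (-24.971,-17.971) -> (-34.87,-8.071) [heading=135, draw]
  RT 270: heading 135 -> 225
]
RT 180: heading 225 -> 45
FD 19: (-34.87,-8.071) -> (-21.435,5.364) [heading=45, draw]
FD 9: (-21.435,5.364) -> (-15.071,11.728) [heading=45, draw]
Final: pos=(-15.071,11.728), heading=45, 9 segment(s) drawn

Answer: 45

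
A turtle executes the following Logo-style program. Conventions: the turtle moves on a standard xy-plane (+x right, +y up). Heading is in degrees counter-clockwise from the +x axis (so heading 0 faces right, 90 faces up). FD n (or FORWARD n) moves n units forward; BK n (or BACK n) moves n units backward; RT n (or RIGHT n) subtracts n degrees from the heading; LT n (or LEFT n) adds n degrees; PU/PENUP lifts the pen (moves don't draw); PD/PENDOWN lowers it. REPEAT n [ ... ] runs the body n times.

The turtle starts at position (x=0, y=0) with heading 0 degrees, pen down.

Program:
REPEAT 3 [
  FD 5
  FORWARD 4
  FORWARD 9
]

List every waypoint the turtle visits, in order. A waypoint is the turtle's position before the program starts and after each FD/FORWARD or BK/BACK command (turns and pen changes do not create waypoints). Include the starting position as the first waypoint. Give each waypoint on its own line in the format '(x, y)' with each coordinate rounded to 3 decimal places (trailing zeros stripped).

Executing turtle program step by step:
Start: pos=(0,0), heading=0, pen down
REPEAT 3 [
  -- iteration 1/3 --
  FD 5: (0,0) -> (5,0) [heading=0, draw]
  FD 4: (5,0) -> (9,0) [heading=0, draw]
  FD 9: (9,0) -> (18,0) [heading=0, draw]
  -- iteration 2/3 --
  FD 5: (18,0) -> (23,0) [heading=0, draw]
  FD 4: (23,0) -> (27,0) [heading=0, draw]
  FD 9: (27,0) -> (36,0) [heading=0, draw]
  -- iteration 3/3 --
  FD 5: (36,0) -> (41,0) [heading=0, draw]
  FD 4: (41,0) -> (45,0) [heading=0, draw]
  FD 9: (45,0) -> (54,0) [heading=0, draw]
]
Final: pos=(54,0), heading=0, 9 segment(s) drawn
Waypoints (10 total):
(0, 0)
(5, 0)
(9, 0)
(18, 0)
(23, 0)
(27, 0)
(36, 0)
(41, 0)
(45, 0)
(54, 0)

Answer: (0, 0)
(5, 0)
(9, 0)
(18, 0)
(23, 0)
(27, 0)
(36, 0)
(41, 0)
(45, 0)
(54, 0)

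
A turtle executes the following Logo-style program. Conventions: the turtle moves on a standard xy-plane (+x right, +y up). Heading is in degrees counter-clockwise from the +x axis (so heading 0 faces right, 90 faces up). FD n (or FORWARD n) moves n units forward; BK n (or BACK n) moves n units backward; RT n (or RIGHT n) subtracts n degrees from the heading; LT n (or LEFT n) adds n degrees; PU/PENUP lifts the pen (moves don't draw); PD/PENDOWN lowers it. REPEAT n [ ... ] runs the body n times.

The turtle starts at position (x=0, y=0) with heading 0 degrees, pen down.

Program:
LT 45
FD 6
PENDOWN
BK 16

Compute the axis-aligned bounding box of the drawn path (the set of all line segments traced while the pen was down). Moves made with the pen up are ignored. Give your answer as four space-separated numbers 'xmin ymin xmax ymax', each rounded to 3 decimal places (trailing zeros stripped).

Executing turtle program step by step:
Start: pos=(0,0), heading=0, pen down
LT 45: heading 0 -> 45
FD 6: (0,0) -> (4.243,4.243) [heading=45, draw]
PD: pen down
BK 16: (4.243,4.243) -> (-7.071,-7.071) [heading=45, draw]
Final: pos=(-7.071,-7.071), heading=45, 2 segment(s) drawn

Segment endpoints: x in {-7.071, 0, 4.243}, y in {-7.071, 0, 4.243}
xmin=-7.071, ymin=-7.071, xmax=4.243, ymax=4.243

Answer: -7.071 -7.071 4.243 4.243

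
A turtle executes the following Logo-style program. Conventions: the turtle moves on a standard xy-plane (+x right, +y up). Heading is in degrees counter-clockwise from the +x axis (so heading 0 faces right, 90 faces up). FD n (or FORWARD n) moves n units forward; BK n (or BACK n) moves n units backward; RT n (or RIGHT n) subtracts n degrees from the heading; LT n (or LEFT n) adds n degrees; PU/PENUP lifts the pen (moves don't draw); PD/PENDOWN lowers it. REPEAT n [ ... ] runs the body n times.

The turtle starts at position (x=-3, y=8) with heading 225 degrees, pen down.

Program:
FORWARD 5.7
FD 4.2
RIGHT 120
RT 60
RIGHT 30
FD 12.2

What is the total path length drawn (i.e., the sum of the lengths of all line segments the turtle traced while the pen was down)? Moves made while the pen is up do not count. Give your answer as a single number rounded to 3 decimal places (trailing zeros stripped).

Answer: 22.1

Derivation:
Executing turtle program step by step:
Start: pos=(-3,8), heading=225, pen down
FD 5.7: (-3,8) -> (-7.031,3.969) [heading=225, draw]
FD 4.2: (-7.031,3.969) -> (-10,1) [heading=225, draw]
RT 120: heading 225 -> 105
RT 60: heading 105 -> 45
RT 30: heading 45 -> 15
FD 12.2: (-10,1) -> (1.784,4.157) [heading=15, draw]
Final: pos=(1.784,4.157), heading=15, 3 segment(s) drawn

Segment lengths:
  seg 1: (-3,8) -> (-7.031,3.969), length = 5.7
  seg 2: (-7.031,3.969) -> (-10,1), length = 4.2
  seg 3: (-10,1) -> (1.784,4.157), length = 12.2
Total = 22.1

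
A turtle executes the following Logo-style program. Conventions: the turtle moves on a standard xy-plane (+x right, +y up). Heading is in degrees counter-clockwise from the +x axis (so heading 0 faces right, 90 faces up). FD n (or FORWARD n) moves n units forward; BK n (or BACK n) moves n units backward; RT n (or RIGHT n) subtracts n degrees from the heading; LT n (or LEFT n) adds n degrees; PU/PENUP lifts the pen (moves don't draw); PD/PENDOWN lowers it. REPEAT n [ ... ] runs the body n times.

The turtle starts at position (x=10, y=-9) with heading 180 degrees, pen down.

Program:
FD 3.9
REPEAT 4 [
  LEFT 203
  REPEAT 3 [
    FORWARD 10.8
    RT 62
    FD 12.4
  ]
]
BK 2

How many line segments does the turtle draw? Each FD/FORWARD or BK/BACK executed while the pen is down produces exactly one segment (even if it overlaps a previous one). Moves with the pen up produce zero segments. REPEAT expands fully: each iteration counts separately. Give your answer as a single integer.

Answer: 26

Derivation:
Executing turtle program step by step:
Start: pos=(10,-9), heading=180, pen down
FD 3.9: (10,-9) -> (6.1,-9) [heading=180, draw]
REPEAT 4 [
  -- iteration 1/4 --
  LT 203: heading 180 -> 23
  REPEAT 3 [
    -- iteration 1/3 --
    FD 10.8: (6.1,-9) -> (16.041,-4.78) [heading=23, draw]
    RT 62: heading 23 -> 321
    FD 12.4: (16.041,-4.78) -> (25.678,-12.584) [heading=321, draw]
    -- iteration 2/3 --
    FD 10.8: (25.678,-12.584) -> (34.071,-19.38) [heading=321, draw]
    RT 62: heading 321 -> 259
    FD 12.4: (34.071,-19.38) -> (31.705,-31.553) [heading=259, draw]
    -- iteration 3/3 --
    FD 10.8: (31.705,-31.553) -> (29.644,-42.154) [heading=259, draw]
    RT 62: heading 259 -> 197
    FD 12.4: (29.644,-42.154) -> (17.786,-45.779) [heading=197, draw]
  ]
  -- iteration 2/4 --
  LT 203: heading 197 -> 40
  REPEAT 3 [
    -- iteration 1/3 --
    FD 10.8: (17.786,-45.779) -> (26.06,-38.837) [heading=40, draw]
    RT 62: heading 40 -> 338
    FD 12.4: (26.06,-38.837) -> (37.557,-43.483) [heading=338, draw]
    -- iteration 2/3 --
    FD 10.8: (37.557,-43.483) -> (47.57,-47.528) [heading=338, draw]
    RT 62: heading 338 -> 276
    FD 12.4: (47.57,-47.528) -> (48.866,-59.86) [heading=276, draw]
    -- iteration 3/3 --
    FD 10.8: (48.866,-59.86) -> (49.995,-70.601) [heading=276, draw]
    RT 62: heading 276 -> 214
    FD 12.4: (49.995,-70.601) -> (39.715,-77.535) [heading=214, draw]
  ]
  -- iteration 3/4 --
  LT 203: heading 214 -> 57
  REPEAT 3 [
    -- iteration 1/3 --
    FD 10.8: (39.715,-77.535) -> (45.597,-68.478) [heading=57, draw]
    RT 62: heading 57 -> 355
    FD 12.4: (45.597,-68.478) -> (57.95,-69.558) [heading=355, draw]
    -- iteration 2/3 --
    FD 10.8: (57.95,-69.558) -> (68.709,-70.5) [heading=355, draw]
    RT 62: heading 355 -> 293
    FD 12.4: (68.709,-70.5) -> (73.554,-81.914) [heading=293, draw]
    -- iteration 3/3 --
    FD 10.8: (73.554,-81.914) -> (77.774,-91.855) [heading=293, draw]
    RT 62: heading 293 -> 231
    FD 12.4: (77.774,-91.855) -> (69.97,-101.492) [heading=231, draw]
  ]
  -- iteration 4/4 --
  LT 203: heading 231 -> 74
  REPEAT 3 [
    -- iteration 1/3 --
    FD 10.8: (69.97,-101.492) -> (72.947,-91.11) [heading=74, draw]
    RT 62: heading 74 -> 12
    FD 12.4: (72.947,-91.11) -> (85.076,-88.532) [heading=12, draw]
    -- iteration 2/3 --
    FD 10.8: (85.076,-88.532) -> (95.64,-86.287) [heading=12, draw]
    RT 62: heading 12 -> 310
    FD 12.4: (95.64,-86.287) -> (103.611,-95.786) [heading=310, draw]
    -- iteration 3/3 --
    FD 10.8: (103.611,-95.786) -> (110.553,-104.059) [heading=310, draw]
    RT 62: heading 310 -> 248
    FD 12.4: (110.553,-104.059) -> (105.908,-115.556) [heading=248, draw]
  ]
]
BK 2: (105.908,-115.556) -> (106.657,-113.702) [heading=248, draw]
Final: pos=(106.657,-113.702), heading=248, 26 segment(s) drawn
Segments drawn: 26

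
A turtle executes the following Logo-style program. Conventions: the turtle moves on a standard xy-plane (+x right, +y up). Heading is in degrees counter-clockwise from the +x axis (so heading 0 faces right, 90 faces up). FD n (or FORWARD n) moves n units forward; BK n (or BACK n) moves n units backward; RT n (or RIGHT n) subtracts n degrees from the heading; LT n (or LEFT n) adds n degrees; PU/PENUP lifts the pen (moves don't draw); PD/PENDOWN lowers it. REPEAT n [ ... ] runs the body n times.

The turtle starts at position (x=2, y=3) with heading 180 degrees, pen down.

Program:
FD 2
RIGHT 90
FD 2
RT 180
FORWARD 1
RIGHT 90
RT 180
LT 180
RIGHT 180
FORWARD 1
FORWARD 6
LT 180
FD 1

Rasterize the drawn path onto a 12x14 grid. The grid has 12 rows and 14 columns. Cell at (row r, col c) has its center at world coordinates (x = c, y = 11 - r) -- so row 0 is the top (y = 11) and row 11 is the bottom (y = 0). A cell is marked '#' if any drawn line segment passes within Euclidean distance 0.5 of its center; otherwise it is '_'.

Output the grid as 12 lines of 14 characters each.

Answer: ______________
______________
______________
______________
______________
______________
#_____________
########______
###___________
______________
______________
______________

Derivation:
Segment 0: (2,3) -> (0,3)
Segment 1: (0,3) -> (0,5)
Segment 2: (0,5) -> (0,4)
Segment 3: (0,4) -> (1,4)
Segment 4: (1,4) -> (7,4)
Segment 5: (7,4) -> (6,4)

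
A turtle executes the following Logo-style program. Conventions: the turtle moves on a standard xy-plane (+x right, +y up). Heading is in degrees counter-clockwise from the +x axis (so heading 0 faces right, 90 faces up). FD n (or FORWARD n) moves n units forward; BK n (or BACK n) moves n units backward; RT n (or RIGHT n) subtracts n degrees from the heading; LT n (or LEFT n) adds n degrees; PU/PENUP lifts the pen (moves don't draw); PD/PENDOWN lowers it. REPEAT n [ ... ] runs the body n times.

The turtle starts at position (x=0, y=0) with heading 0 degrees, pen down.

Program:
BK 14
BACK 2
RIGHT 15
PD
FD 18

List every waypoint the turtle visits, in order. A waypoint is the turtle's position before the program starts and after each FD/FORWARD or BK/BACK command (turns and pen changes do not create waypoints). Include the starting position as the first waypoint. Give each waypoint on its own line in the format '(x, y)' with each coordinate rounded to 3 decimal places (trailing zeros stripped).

Executing turtle program step by step:
Start: pos=(0,0), heading=0, pen down
BK 14: (0,0) -> (-14,0) [heading=0, draw]
BK 2: (-14,0) -> (-16,0) [heading=0, draw]
RT 15: heading 0 -> 345
PD: pen down
FD 18: (-16,0) -> (1.387,-4.659) [heading=345, draw]
Final: pos=(1.387,-4.659), heading=345, 3 segment(s) drawn
Waypoints (4 total):
(0, 0)
(-14, 0)
(-16, 0)
(1.387, -4.659)

Answer: (0, 0)
(-14, 0)
(-16, 0)
(1.387, -4.659)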